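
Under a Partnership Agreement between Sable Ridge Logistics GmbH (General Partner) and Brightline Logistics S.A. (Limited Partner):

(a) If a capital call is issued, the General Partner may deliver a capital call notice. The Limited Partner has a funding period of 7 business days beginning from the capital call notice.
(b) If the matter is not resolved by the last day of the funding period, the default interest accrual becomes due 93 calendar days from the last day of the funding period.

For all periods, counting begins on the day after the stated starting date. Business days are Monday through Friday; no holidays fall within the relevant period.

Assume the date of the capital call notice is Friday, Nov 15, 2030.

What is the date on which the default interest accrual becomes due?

Feb 27, 2031

From Friday, Nov 15, 2030, 7 business days (Nov 18, Nov 19, Nov 20, Nov 21, Nov 22, Nov 25, Nov 26, skipping weekends) brings us to Tuesday, Nov 26, 2030, which is the last day of the funding period.
The date on which the default interest accrual becomes due: 93 calendar days after Nov 26, 2030 is Feb 27, 2031.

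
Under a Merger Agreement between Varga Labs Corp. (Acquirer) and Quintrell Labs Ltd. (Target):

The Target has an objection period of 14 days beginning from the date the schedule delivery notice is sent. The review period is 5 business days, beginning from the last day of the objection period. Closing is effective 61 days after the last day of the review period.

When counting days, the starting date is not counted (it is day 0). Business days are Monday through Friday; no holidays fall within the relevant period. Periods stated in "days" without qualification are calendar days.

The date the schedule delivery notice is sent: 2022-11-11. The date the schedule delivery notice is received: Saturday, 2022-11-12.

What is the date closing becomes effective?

2023-02-01

Adding 14 calendar days to 2022-11-11 gives 2022-11-25, which is the last day of the objection period.
The last day of the review period: 5 business days after Friday, 2022-11-25, skipping weekends — Nov 28, Nov 29, Nov 30, Dec 1, Dec 2 — lands on Friday, 2022-12-02.
The date closing becomes effective: 2022-12-02 + 61 days = 2023-02-01.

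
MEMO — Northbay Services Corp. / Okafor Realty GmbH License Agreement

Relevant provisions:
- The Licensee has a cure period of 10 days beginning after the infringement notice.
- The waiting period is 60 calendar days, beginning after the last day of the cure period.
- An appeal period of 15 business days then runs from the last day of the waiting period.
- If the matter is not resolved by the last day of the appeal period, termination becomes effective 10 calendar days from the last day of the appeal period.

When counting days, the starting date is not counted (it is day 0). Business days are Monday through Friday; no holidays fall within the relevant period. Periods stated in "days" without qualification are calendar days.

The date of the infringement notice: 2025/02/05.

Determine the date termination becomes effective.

2025/05/17

Adding 10 calendar days to 2025/02/05 gives 2025/02/15, which is the last day of the cure period.
The last day of the waiting period: 60 calendar days after 2025/02/15 is 2025/04/16.
The last day of the appeal period: 15 business days after Wednesday, 2025/04/16, skipping weekends — Apr 17, Apr 18, Apr 21, Apr 22, …, May 5, May 6, May 7 — lands on Wednesday, 2025/05/07.
The date termination becomes effective: 10 calendar days after 2025/05/07 is 2025/05/17.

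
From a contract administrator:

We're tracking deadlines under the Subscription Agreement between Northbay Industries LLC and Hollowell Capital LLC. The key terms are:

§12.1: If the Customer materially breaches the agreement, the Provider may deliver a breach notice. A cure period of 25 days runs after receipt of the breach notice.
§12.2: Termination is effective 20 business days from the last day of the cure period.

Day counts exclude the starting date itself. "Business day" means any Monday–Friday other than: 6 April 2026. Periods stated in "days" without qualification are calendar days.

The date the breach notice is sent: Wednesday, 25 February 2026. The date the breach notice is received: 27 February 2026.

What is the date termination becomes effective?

22 April 2026

The last day of the cure period: 25 calendar days after 27 February 2026 is 24 March 2026.
The date termination becomes effective: 20 business days after Tuesday, 24 March 2026, skipping weekends and the listed holiday on Apr 6 — Mar 25, Mar 26, Mar 27, Mar 30, …, Apr 20, Apr 21, Apr 22 — lands on Wednesday, 22 April 2026.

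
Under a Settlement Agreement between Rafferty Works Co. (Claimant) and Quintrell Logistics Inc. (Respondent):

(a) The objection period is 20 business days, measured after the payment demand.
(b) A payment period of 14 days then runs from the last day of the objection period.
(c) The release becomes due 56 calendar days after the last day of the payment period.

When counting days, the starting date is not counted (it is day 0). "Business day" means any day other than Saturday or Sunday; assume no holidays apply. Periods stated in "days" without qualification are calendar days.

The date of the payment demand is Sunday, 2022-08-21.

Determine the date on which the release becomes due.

2022-11-25

From Sunday, 2022-08-21, 20 business days (Aug 22, Aug 23, Aug 24, Aug 25, …, Sep 14, Sep 15, Sep 16, skipping weekends) brings us to Friday, 2022-09-16, which is the last day of the objection period.
Adding 14 calendar days to 2022-09-16 gives 2022-09-30, which is the last day of the payment period.
The date on which the release becomes due: 2022-09-30 + 56 days = 2022-11-25.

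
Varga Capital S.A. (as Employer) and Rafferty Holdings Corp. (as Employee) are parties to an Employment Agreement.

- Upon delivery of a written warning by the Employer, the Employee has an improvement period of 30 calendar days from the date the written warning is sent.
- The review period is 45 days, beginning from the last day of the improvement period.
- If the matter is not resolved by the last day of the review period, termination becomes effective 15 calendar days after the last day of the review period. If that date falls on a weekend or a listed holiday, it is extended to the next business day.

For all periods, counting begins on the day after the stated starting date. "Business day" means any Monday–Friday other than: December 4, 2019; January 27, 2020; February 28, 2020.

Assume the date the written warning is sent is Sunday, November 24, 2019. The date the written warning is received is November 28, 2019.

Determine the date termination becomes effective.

February 24, 2020

Adding 30 calendar days to November 24, 2019 gives December 24, 2019, which is the last day of the improvement period.
Adding 45 calendar days to December 24, 2019 gives February 7, 2020, which is the last day of the review period.
The date termination becomes effective: 15 calendar days after February 7, 2020 is February 22, 2020. That falls on a Saturday, so it rolls to the next business day, Monday, February 24, 2020.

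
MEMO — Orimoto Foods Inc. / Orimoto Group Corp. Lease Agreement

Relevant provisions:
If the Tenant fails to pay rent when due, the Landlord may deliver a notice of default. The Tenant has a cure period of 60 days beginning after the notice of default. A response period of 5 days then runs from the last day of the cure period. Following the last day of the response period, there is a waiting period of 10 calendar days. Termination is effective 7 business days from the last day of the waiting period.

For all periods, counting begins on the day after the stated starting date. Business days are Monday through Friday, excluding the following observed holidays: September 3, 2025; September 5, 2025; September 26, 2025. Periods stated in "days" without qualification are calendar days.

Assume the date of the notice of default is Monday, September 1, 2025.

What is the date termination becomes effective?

The last day of the cure period: September 1, 2025 + 60 days = October 31, 2025.
The last day of the response period: 5 calendar days after October 31, 2025 is November 5, 2025.
The last day of the waiting period: 10 calendar days after November 5, 2025 is November 15, 2025.
The date termination becomes effective: 7 business days after Saturday, November 15, 2025, skipping weekends — Nov 17, Nov 18, Nov 19, Nov 20, Nov 21, Nov 24, Nov 25 — lands on Tuesday, November 25, 2025.

November 25, 2025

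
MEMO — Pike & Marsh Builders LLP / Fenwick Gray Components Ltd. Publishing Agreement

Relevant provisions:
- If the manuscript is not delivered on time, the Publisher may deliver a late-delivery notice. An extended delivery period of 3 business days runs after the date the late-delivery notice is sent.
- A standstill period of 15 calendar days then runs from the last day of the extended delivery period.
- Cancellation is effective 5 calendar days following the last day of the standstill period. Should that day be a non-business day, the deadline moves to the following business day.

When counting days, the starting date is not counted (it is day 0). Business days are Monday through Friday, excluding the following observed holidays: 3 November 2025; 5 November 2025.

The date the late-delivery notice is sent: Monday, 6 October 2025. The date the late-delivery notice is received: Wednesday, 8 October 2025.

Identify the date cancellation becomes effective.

29 October 2025

The last day of the extended delivery period: 3 business days after Monday, 6 October 2025, skipping weekends — Oct 7, Oct 8, Oct 9 — lands on Thursday, 9 October 2025.
The last day of the standstill period: 9 October 2025 + 15 days = 24 October 2025.
The date cancellation becomes effective: 5 calendar days after 24 October 2025 is 29 October 2025. 29 October 2025 is a Wednesday and is not a listed holiday, so no roll-forward applies.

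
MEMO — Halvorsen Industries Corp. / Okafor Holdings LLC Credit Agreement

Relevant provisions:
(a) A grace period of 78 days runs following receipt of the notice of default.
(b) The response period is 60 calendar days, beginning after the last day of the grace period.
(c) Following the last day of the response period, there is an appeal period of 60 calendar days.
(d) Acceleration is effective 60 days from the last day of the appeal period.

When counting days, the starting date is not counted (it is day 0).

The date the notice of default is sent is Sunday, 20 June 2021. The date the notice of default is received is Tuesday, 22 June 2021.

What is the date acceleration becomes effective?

Adding 78 calendar days to 22 June 2021 gives 8 September 2021, which is the last day of the grace period.
The last day of the response period: 60 calendar days after 8 September 2021 is 7 November 2021.
Adding 60 calendar days to 7 November 2021 gives 6 January 2022, which is the last day of the appeal period.
The date acceleration becomes effective: 6 January 2022 + 60 days = 7 March 2022.

7 March 2022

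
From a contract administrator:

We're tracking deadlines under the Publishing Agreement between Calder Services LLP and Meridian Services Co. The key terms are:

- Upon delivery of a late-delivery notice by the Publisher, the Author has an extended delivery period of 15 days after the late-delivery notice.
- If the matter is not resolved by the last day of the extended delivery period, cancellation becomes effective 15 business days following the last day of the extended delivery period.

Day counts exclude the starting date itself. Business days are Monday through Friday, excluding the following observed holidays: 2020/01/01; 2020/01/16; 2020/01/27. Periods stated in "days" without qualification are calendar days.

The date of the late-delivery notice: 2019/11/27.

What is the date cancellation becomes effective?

The last day of the extended delivery period: 15 calendar days after 2019/11/27 is 2019/12/12.
The date cancellation becomes effective: 15 business days after Thursday, 2019/12/12, skipping weekends and the listed holiday on Jan 1 — Dec 13, Dec 16, Dec 17, Dec 18, …, Dec 31, Jan 2, Jan 3 — lands on Friday, 2020/01/03.

2020/01/03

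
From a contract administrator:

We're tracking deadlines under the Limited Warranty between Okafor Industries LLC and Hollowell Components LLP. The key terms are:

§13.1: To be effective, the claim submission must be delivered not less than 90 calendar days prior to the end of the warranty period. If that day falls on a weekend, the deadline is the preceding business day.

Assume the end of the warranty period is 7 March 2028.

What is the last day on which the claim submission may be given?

8 December 2027

7 March 2028 minus 90 days is 8 December 2027. That is a Wednesday, so no adjustment is needed.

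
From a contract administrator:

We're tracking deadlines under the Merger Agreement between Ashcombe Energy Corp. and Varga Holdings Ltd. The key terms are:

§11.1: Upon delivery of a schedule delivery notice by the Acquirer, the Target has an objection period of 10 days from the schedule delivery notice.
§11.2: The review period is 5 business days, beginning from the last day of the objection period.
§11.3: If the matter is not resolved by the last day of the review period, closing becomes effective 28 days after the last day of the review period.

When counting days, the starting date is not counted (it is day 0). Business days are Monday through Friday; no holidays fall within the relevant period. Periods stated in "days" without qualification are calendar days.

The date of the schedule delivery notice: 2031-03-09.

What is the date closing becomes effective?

The last day of the objection period: 2031-03-09 + 10 days = 2031-03-19.
The last day of the review period: 5 business days after Wednesday, 2031-03-19, skipping weekends — Mar 20, Mar 21, Mar 24, Mar 25, Mar 26 — lands on Wednesday, 2031-03-26.
The date closing becomes effective: 2031-03-26 + 28 days = 2031-04-23.

2031-04-23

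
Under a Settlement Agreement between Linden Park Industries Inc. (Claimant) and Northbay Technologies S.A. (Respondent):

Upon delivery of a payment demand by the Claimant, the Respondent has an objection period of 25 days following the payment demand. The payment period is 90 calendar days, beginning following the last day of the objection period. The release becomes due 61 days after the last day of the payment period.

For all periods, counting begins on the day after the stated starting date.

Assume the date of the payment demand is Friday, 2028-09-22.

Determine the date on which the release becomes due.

Adding 25 calendar days to 2028-09-22 gives 2028-10-17, which is the last day of the objection period.
The last day of the payment period: 2028-10-17 + 90 days = 2029-01-15.
Adding 61 calendar days to 2029-01-15 gives 2029-03-17, which is the date on which the release becomes due.

2029-03-17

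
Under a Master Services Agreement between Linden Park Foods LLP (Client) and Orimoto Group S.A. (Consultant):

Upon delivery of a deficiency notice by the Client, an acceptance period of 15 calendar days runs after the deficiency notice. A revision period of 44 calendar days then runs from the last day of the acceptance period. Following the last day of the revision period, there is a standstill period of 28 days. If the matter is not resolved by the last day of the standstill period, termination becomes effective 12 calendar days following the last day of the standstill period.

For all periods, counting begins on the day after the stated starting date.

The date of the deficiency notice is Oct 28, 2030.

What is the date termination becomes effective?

Feb 4, 2031

The last day of the acceptance period: 15 calendar days after Oct 28, 2030 is Nov 12, 2030.
Adding 44 calendar days to Nov 12, 2030 gives Dec 26, 2030, which is the last day of the revision period.
The last day of the standstill period: Dec 26, 2030 + 28 days = Jan 23, 2031.
The date termination becomes effective: 12 calendar days after Jan 23, 2031 is Feb 4, 2031.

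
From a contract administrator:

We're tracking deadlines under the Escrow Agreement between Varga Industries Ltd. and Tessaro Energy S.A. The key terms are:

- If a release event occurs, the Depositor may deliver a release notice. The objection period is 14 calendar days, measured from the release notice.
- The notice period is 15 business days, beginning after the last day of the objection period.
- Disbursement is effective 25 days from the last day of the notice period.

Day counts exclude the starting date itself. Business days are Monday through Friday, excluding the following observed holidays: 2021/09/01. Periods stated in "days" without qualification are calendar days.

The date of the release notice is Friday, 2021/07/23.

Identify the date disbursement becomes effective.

The last day of the objection period: 2021/07/23 + 14 days = 2021/08/06.
The last day of the notice period: counting 15 business days from Friday, 2021/08/06 (Aug 9, Aug 10, Aug 11, Aug 12, …, Aug 25, Aug 26, Aug 27, skipping weekends) reaches Friday, 2021/08/27.
Adding 25 calendar days to 2021/08/27 gives 2021/09/21, which is the date disbursement becomes effective.

2021/09/21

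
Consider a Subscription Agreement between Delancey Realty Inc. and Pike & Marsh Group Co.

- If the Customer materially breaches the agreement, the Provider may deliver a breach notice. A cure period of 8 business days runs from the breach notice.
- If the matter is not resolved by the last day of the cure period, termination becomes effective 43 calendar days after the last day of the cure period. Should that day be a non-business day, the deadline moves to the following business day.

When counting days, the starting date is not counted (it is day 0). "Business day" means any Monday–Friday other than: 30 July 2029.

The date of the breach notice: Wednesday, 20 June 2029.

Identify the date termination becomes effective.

The last day of the cure period: counting 8 business days from Wednesday, 20 June 2029 (Jun 21, Jun 22, Jun 25, Jun 26, Jun 27, Jun 28, Jun 29, Jul 2, skipping weekends) reaches Monday, 2 July 2029.
Adding 43 calendar days to 2 July 2029 gives 14 August 2029, which is the date termination becomes effective. 14 August 2029 is a Tuesday and is not a listed holiday, so no roll-forward applies.

14 August 2029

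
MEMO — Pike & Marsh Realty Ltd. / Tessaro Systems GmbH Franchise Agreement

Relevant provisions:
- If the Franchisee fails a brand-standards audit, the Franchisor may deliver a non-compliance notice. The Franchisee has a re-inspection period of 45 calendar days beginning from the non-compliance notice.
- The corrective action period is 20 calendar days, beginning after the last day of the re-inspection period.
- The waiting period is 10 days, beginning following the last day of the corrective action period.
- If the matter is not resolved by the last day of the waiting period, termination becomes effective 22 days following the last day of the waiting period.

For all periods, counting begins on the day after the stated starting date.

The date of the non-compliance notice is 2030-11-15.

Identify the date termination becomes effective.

2031-02-20

The last day of the re-inspection period: 2030-11-15 + 45 days = 2030-12-30.
The last day of the corrective action period: 20 calendar days after 2030-12-30 is 2031-01-19.
The last day of the waiting period: 2031-01-19 + 10 days = 2031-01-29.
The date termination becomes effective: 22 calendar days after 2031-01-29 is 2031-02-20.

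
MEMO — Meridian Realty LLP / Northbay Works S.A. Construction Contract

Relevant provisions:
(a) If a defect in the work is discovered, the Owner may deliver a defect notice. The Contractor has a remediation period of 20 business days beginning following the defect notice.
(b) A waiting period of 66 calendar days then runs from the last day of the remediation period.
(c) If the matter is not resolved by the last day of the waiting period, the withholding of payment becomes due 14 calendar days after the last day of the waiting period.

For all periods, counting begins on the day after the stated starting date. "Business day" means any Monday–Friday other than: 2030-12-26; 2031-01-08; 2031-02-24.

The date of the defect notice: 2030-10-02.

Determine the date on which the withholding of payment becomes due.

The last day of the remediation period: 20 business days after Wednesday, 2030-10-02, skipping weekends — Oct 3, Oct 4, Oct 7, Oct 8, …, Oct 28, Oct 29, Oct 30 — lands on Wednesday, 2030-10-30.
Adding 66 calendar days to 2030-10-30 gives 2031-01-04, which is the last day of the waiting period.
Adding 14 calendar days to 2031-01-04 gives 2031-01-18, which is the date on which the withholding of payment becomes due.

2031-01-18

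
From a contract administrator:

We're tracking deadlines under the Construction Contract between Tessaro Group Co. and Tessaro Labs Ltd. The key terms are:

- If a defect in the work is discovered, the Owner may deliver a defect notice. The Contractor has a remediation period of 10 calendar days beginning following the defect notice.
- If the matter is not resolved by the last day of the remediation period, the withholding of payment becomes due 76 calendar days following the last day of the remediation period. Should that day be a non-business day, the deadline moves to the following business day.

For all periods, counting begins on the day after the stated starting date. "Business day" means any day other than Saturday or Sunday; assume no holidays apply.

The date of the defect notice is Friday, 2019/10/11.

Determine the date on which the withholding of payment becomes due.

2020/01/06

The last day of the remediation period: 10 calendar days after 2019/10/11 is 2019/10/21.
The date on which the withholding of payment becomes due: 76 calendar days after 2019/10/21 is 2020/01/05. That falls on a Sunday, so it rolls to the next business day, Monday, 2020/01/06.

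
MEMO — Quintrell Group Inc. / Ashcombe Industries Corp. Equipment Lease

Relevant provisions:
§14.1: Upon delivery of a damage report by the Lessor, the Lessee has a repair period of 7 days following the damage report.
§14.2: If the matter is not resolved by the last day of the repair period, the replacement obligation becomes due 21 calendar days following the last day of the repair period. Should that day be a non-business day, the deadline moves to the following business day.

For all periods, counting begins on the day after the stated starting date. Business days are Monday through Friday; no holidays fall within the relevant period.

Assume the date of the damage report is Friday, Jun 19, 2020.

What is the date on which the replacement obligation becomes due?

Adding 7 calendar days to Jun 19, 2020 gives Jun 26, 2020, which is the last day of the repair period.
The date on which the replacement obligation becomes due: Jun 26, 2020 + 21 days = Jul 17, 2020. Jul 17, 2020 is a Friday, so no roll-forward applies.

Jul 17, 2020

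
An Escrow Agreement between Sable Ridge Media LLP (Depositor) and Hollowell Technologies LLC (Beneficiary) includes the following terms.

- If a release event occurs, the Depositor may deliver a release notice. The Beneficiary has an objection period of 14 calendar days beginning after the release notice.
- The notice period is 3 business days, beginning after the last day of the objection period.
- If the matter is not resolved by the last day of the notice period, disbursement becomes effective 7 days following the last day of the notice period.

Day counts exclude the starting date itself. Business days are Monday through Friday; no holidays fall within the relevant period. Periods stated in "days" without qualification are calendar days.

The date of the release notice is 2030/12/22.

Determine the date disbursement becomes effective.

2031/01/15

Adding 14 calendar days to 2030/12/22 gives 2031/01/05, which is the last day of the objection period.
From Sunday, 2031/01/05, 3 business days (Jan 6, Jan 7, Jan 8, skipping weekends) brings us to Wednesday, 2031/01/08, which is the last day of the notice period.
Adding 7 calendar days to 2031/01/08 gives 2031/01/15, which is the date disbursement becomes effective.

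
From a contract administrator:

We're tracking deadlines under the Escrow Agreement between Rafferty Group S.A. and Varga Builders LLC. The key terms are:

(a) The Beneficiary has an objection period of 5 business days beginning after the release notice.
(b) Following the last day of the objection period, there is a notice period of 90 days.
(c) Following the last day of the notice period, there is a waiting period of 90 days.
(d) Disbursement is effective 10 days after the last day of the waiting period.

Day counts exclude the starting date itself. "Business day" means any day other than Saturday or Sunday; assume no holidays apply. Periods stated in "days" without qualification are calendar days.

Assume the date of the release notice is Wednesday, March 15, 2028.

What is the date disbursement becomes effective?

The last day of the objection period: counting 5 business days from Wednesday, March 15, 2028 (Mar 16, Mar 17, Mar 20, Mar 21, Mar 22, skipping weekends) reaches Wednesday, March 22, 2028.
The last day of the notice period: 90 calendar days after March 22, 2028 is June 20, 2028.
Adding 90 calendar days to June 20, 2028 gives September 18, 2028, which is the last day of the waiting period.
The date disbursement becomes effective: September 18, 2028 + 10 days = September 28, 2028.

September 28, 2028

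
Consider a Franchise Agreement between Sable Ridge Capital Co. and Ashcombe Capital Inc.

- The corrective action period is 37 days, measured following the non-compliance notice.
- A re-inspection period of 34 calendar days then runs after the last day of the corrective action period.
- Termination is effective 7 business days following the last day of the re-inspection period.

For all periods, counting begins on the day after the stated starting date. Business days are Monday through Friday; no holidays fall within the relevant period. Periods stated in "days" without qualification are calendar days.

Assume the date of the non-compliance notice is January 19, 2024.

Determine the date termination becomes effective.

April 9, 2024

The last day of the corrective action period: 37 calendar days after January 19, 2024 is February 25, 2024.
Adding 34 calendar days to February 25, 2024 gives March 30, 2024, which is the last day of the re-inspection period.
From Saturday, March 30, 2024, 7 business days (Apr 1, Apr 2, Apr 3, Apr 4, Apr 5, Apr 8, Apr 9, skipping weekends) brings us to Tuesday, April 9, 2024, which is the date termination becomes effective.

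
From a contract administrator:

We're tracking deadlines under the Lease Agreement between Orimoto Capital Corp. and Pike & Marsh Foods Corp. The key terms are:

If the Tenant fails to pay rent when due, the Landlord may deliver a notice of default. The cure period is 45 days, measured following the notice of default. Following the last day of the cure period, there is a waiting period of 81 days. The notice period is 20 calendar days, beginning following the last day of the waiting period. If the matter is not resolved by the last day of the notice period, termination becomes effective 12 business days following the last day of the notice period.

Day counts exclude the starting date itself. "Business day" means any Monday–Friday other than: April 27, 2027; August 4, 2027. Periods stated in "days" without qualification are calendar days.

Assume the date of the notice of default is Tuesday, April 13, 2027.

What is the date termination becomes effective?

September 22, 2027

The last day of the cure period: 45 calendar days after April 13, 2027 is May 28, 2027.
The last day of the waiting period: 81 calendar days after May 28, 2027 is August 17, 2027.
Adding 20 calendar days to August 17, 2027 gives September 6, 2027, which is the last day of the notice period.
From Monday, September 6, 2027, 12 business days (Sep 7, Sep 8, Sep 9, Sep 10, …, Sep 20, Sep 21, Sep 22, skipping weekends) brings us to Wednesday, September 22, 2027, which is the date termination becomes effective.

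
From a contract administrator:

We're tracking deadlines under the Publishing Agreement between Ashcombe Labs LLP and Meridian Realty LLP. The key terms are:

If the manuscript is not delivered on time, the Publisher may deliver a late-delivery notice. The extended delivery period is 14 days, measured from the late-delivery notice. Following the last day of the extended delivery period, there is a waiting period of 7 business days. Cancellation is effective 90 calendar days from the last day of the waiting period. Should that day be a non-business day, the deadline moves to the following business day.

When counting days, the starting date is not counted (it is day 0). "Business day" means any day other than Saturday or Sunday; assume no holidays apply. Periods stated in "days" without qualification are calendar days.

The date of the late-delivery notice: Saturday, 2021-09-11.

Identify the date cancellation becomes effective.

2022-01-03

The last day of the extended delivery period: 14 calendar days after 2021-09-11 is 2021-09-25.
The last day of the waiting period: 7 business days after Saturday, 2021-09-25, skipping weekends — Sep 27, Sep 28, Sep 29, Sep 30, Oct 1, Oct 4, Oct 5 — lands on Tuesday, 2021-10-05.
Adding 90 calendar days to 2021-10-05 gives 2022-01-03, which is the date cancellation becomes effective. 2022-01-03 is a Monday, so no roll-forward applies.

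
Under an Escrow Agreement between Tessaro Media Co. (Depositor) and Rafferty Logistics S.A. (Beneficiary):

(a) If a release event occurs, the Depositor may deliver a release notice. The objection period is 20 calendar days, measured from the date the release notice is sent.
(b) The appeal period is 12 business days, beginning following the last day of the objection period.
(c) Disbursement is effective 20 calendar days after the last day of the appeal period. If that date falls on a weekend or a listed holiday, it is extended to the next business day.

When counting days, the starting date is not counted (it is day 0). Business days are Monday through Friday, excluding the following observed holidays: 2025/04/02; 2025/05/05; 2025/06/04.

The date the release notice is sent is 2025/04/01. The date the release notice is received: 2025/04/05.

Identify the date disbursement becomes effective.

The last day of the objection period: 20 calendar days after 2025/04/01 is 2025/04/21.
From Monday, 2025/04/21, 12 business days (Apr 22, Apr 23, Apr 24, Apr 25, …, May 6, May 7, May 8, skipping weekends and the listed holiday on May 5) brings us to Thursday, 2025/05/08, which is the last day of the appeal period.
Adding 20 calendar days to 2025/05/08 gives 2025/05/28, which is the date disbursement becomes effective. 2025/05/28 is a Wednesday and is not a listed holiday, so no roll-forward applies.

2025/05/28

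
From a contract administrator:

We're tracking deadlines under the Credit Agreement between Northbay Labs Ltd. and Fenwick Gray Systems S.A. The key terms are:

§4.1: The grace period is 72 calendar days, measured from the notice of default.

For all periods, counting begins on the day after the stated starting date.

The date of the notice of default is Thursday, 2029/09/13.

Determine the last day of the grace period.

2029/11/24

Adding 72 calendar days to 2029/09/13 gives 2029/11/24, which is the last day of the grace period.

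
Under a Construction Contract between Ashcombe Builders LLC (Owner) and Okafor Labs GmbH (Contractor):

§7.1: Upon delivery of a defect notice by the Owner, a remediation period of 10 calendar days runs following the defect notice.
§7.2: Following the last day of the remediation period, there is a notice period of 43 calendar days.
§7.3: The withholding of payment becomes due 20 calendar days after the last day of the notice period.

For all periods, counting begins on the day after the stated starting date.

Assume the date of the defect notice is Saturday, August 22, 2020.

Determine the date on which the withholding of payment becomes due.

November 3, 2020

The last day of the remediation period: August 22, 2020 + 10 days = September 1, 2020.
The last day of the notice period: September 1, 2020 + 43 days = October 14, 2020.
The date on which the withholding of payment becomes due: October 14, 2020 + 20 days = November 3, 2020.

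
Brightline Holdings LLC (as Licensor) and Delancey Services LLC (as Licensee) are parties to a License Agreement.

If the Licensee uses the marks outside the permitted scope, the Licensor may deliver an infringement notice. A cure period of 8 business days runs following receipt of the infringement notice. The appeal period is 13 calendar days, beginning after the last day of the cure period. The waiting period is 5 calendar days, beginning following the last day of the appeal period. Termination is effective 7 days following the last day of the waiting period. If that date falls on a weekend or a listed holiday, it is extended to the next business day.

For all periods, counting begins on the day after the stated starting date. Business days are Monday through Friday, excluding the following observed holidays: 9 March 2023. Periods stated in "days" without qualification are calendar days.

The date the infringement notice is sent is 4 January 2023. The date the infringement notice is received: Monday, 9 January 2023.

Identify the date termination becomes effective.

13 February 2023

The last day of the cure period: counting 8 business days from Monday, 9 January 2023 (Jan 10, Jan 11, Jan 12, Jan 13, Jan 16, Jan 17, Jan 18, Jan 19, skipping weekends) reaches Thursday, 19 January 2023.
The last day of the appeal period: 19 January 2023 + 13 days = 1 February 2023.
Adding 5 calendar days to 1 February 2023 gives 6 February 2023, which is the last day of the waiting period.
The date termination becomes effective: 6 February 2023 + 7 days = 13 February 2023. 13 February 2023 is a Monday and is not a listed holiday, so no roll-forward applies.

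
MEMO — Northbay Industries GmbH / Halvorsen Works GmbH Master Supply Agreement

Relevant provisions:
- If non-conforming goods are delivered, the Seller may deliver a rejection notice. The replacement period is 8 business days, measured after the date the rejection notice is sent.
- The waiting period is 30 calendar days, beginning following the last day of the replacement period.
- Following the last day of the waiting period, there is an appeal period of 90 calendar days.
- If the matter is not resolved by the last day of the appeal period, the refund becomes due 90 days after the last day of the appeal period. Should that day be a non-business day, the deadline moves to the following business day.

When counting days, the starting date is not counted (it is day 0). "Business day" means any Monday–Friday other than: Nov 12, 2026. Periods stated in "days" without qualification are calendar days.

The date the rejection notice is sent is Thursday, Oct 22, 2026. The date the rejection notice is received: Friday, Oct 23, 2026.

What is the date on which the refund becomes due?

Jun 1, 2027

The last day of the replacement period: counting 8 business days from Thursday, Oct 22, 2026 (Oct 23, Oct 26, Oct 27, Oct 28, Oct 29, Oct 30, Nov 2, Nov 3, skipping weekends) reaches Tuesday, Nov 3, 2026.
The last day of the waiting period: 30 calendar days after Nov 3, 2026 is Dec 3, 2026.
Adding 90 calendar days to Dec 3, 2026 gives Mar 3, 2027, which is the last day of the appeal period.
The date on which the refund becomes due: Mar 3, 2027 + 90 days = Jun 1, 2027. Jun 1, 2027 is a Tuesday and is not a listed holiday, so no roll-forward applies.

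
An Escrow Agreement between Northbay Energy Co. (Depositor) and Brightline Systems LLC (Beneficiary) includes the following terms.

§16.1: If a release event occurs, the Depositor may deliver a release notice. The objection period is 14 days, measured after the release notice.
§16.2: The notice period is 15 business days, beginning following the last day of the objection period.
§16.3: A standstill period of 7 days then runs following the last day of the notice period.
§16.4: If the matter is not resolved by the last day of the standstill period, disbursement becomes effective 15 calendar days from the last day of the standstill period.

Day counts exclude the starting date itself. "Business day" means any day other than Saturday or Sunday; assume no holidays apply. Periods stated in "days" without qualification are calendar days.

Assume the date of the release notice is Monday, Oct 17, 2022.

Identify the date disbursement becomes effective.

Dec 13, 2022

Adding 14 calendar days to Oct 17, 2022 gives Oct 31, 2022, which is the last day of the objection period.
From Monday, Oct 31, 2022, 15 business days (Nov 1, Nov 2, Nov 3, Nov 4, …, Nov 17, Nov 18, Nov 21, skipping weekends) brings us to Monday, Nov 21, 2022, which is the last day of the notice period.
Adding 7 calendar days to Nov 21, 2022 gives Nov 28, 2022, which is the last day of the standstill period.
The date disbursement becomes effective: Nov 28, 2022 + 15 days = Dec 13, 2022.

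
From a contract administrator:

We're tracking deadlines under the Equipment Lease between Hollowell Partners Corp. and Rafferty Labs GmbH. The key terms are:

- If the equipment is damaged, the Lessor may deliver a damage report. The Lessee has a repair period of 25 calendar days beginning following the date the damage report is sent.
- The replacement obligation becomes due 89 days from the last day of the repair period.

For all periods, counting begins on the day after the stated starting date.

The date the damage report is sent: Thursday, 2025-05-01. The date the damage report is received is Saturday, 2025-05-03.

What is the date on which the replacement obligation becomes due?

2025-08-23

The last day of the repair period: 2025-05-01 + 25 days = 2025-05-26.
The date on which the replacement obligation becomes due: 2025-05-26 + 89 days = 2025-08-23.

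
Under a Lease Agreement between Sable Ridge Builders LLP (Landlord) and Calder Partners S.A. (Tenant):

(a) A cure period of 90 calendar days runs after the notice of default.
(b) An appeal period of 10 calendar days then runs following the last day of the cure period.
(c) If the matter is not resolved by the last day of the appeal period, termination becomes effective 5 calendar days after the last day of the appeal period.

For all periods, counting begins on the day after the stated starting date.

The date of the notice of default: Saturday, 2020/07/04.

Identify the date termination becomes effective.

2020/10/17

The last day of the cure period: 2020/07/04 + 90 days = 2020/10/02.
Adding 10 calendar days to 2020/10/02 gives 2020/10/12, which is the last day of the appeal period.
The date termination becomes effective: 2020/10/12 + 5 days = 2020/10/17.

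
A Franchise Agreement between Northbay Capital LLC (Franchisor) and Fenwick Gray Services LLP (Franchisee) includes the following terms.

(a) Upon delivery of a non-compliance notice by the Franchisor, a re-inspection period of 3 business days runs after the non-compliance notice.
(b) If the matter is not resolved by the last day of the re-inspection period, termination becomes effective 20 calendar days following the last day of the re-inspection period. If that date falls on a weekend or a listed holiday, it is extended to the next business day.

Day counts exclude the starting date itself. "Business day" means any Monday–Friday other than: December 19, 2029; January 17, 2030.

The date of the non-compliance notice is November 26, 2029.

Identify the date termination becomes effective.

The last day of the re-inspection period: 3 business days after Monday, November 26, 2029, skipping weekends — Nov 27, Nov 28, Nov 29 — lands on Thursday, November 29, 2029.
The date termination becomes effective: 20 calendar days after November 29, 2029 is December 19, 2029. That falls on Wednesday, a listed holiday, so it rolls to the next business day, Thursday, December 20, 2029.

December 20, 2029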